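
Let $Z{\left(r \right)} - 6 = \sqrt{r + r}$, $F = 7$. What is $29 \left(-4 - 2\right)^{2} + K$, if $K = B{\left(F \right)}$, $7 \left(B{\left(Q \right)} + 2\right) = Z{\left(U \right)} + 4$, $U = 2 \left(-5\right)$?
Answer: $\frac{7304}{7} + \frac{2 i \sqrt{5}}{7} \approx 1043.4 + 0.63888 i$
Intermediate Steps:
$U = -10$
$Z{\left(r \right)} = 6 + \sqrt{2} \sqrt{r}$ ($Z{\left(r \right)} = 6 + \sqrt{r + r} = 6 + \sqrt{2 r} = 6 + \sqrt{2} \sqrt{r}$)
$B{\left(Q \right)} = - \frac{4}{7} + \frac{2 i \sqrt{5}}{7}$ ($B{\left(Q \right)} = -2 + \frac{\left(6 + \sqrt{2} \sqrt{-10}\right) + 4}{7} = -2 + \frac{\left(6 + \sqrt{2} i \sqrt{10}\right) + 4}{7} = -2 + \frac{\left(6 + 2 i \sqrt{5}\right) + 4}{7} = -2 + \frac{10 + 2 i \sqrt{5}}{7} = -2 + \left(\frac{10}{7} + \frac{2 i \sqrt{5}}{7}\right) = - \frac{4}{7} + \frac{2 i \sqrt{5}}{7}$)
$K = - \frac{4}{7} + \frac{2 i \sqrt{5}}{7} \approx -0.57143 + 0.63888 i$
$29 \left(-4 - 2\right)^{2} + K = 29 \left(-4 - 2\right)^{2} - \left(\frac{4}{7} - \frac{2 i \sqrt{5}}{7}\right) = 29 \left(-6\right)^{2} - \left(\frac{4}{7} - \frac{2 i \sqrt{5}}{7}\right) = 29 \cdot 36 - \left(\frac{4}{7} - \frac{2 i \sqrt{5}}{7}\right) = 1044 - \left(\frac{4}{7} - \frac{2 i \sqrt{5}}{7}\right) = \frac{7304}{7} + \frac{2 i \sqrt{5}}{7}$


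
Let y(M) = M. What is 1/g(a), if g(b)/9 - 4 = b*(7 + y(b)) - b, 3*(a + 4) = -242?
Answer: 1/59980 ≈ 1.6672e-5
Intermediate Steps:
a = -254/3 (a = -4 + (1/3)*(-242) = -4 - 242/3 = -254/3 ≈ -84.667)
g(b) = 36 - 9*b + 9*b*(7 + b) (g(b) = 36 + 9*(b*(7 + b) - b) = 36 + 9*(-b + b*(7 + b)) = 36 + (-9*b + 9*b*(7 + b)) = 36 - 9*b + 9*b*(7 + b))
1/g(a) = 1/(36 + 9*(-254/3)**2 + 54*(-254/3)) = 1/(36 + 9*(64516/9) - 4572) = 1/(36 + 64516 - 4572) = 1/59980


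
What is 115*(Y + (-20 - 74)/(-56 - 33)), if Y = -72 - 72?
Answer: -1463030/89 ≈ -16439.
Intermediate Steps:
Y = -144
115*(Y + (-20 - 74)/(-56 - 33)) = 115*(-144 + (-20 - 74)/(-56 - 33)) = 115*(-144 - 94/(-89)) = 115*(-144 - 94*(-1/89)) = 115*(-144 + 94/89) = 115*(-12722/89) = -1463030/89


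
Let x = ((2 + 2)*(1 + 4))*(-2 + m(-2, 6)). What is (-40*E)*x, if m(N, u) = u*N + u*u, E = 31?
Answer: -545600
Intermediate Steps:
m(N, u) = u² + N*u (m(N, u) = N*u + u² = u² + N*u)
x = 440 (x = ((2 + 2)*(1 + 4))*(-2 + 6*(-2 + 6)) = (4*5)*(-2 + 6*4) = 20*(-2 + 24) = 20*22 = 440)
(-40*E)*x = -40*31*440 = -1240*440 = -545600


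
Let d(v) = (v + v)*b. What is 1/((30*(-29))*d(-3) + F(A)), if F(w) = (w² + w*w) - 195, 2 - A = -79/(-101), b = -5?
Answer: -10201/268205037 ≈ -3.8034e-5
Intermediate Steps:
d(v) = -10*v (d(v) = (v + v)*(-5) = (2*v)*(-5) = -10*v)
A = 123/101 (A = 2 - (-79)/(-101) = 2 - (-79)*(-1)/101 = 2 - 1*79/101 = 2 - 79/101 = 123/101 ≈ 1.2178)
F(w) = -195 + 2*w² (F(w) = (w² + w²) - 195 = 2*w² - 195 = -195 + 2*w²)
1/((30*(-29))*d(-3) + F(A)) = 1/((30*(-29))*(-10*(-3)) + (-195 + 2*(123/101)²)) = 1/(-870*30 + (-195 + 2*(15129/10201))) = 1/(-26100 + (-195 + 30258/10201)) = 1/(-26100 - 1958937/10201) = 1/(-268205037/10201) = -10201/268205037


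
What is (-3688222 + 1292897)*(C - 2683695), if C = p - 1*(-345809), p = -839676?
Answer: 7611293697650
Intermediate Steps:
C = -493867 (C = -839676 - 1*(-345809) = -839676 + 345809 = -493867)
(-3688222 + 1292897)*(C - 2683695) = (-3688222 + 1292897)*(-493867 - 2683695) = -2395325*(-3177562) = 7611293697650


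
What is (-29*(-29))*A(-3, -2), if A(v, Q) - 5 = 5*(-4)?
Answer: -12615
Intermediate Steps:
A(v, Q) = -15 (A(v, Q) = 5 + 5*(-4) = 5 - 20 = -15)
(-29*(-29))*A(-3, -2) = -29*(-29)*(-15) = 841*(-15) = -12615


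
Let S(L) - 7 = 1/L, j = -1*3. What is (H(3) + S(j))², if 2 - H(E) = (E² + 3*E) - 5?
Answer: 169/9 ≈ 18.778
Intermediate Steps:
H(E) = 7 - E² - 3*E (H(E) = 2 - ((E² + 3*E) - 5) = 2 - (-5 + E² + 3*E) = 2 + (5 - E² - 3*E) = 7 - E² - 3*E)
j = -3
S(L) = 7 + 1/L
(H(3) + S(j))² = ((7 - 1*3² - 3*3) + (7 + 1/(-3)))² = ((7 - 1*9 - 9) + (7 - ⅓))² = ((7 - 9 - 9) + 20/3)² = (-11 + 20/3)² = (-13/3)² = 169/9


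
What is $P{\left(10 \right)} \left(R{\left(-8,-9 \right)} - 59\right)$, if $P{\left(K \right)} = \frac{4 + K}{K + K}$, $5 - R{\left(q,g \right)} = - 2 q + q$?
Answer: $- \frac{217}{5} \approx -43.4$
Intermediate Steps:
$R{\left(q,g \right)} = 5 + q$ ($R{\left(q,g \right)} = 5 - \left(- 2 q + q\right) = 5 - - q = 5 + q$)
$P{\left(K \right)} = \frac{4 + K}{2 K}$
$P{\left(10 \right)} \left(R{\left(-8,-9 \right)} - 59\right) = \frac{4 + 10}{2 \cdot 10} \left(\left(5 - 8\right) - 59\right) = \frac{1}{2} \cdot \frac{1}{10} \cdot 14 \left(-3 - 59\right) = \frac{7}{10} \left(-62\right) = - \frac{217}{5}$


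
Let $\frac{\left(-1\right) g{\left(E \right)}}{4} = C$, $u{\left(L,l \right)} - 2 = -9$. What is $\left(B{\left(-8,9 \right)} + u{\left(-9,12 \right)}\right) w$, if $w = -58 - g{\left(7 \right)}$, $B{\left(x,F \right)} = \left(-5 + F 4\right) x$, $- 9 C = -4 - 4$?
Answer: $\frac{41650}{3} \approx 13883.0$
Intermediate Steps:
$u{\left(L,l \right)} = -7$ ($u{\left(L,l \right)} = 2 - 9 = -7$)
$C = \frac{8}{9}$ ($C = - \frac{-4 - 4}{9} = \left(- \frac{1}{9}\right) \left(-8\right) = \frac{8}{9} \approx 0.88889$)
$g{\left(E \right)} = - \frac{32}{9}$ ($g{\left(E \right)} = \left(-4\right) \frac{8}{9} = - \frac{32}{9}$)
$B{\left(x,F \right)} = x \left(-5 + 4 F\right)$ ($B{\left(x,F \right)} = \left(-5 + 4 F\right) x = x \left(-5 + 4 F\right)$)
$w = - \frac{490}{9}$ ($w = -58 - - \frac{32}{9} = -58 + \frac{32}{9} = - \frac{490}{9} \approx -54.444$)
$\left(B{\left(-8,9 \right)} + u{\left(-9,12 \right)}\right) w = \left(- 8 \left(-5 + 4 \cdot 9\right) - 7\right) \left(- \frac{490}{9}\right) = \left(- 8 \left(-5 + 36\right) - 7\right) \left(- \frac{490}{9}\right) = \left(\left(-8\right) 31 - 7\right) \left(- \frac{490}{9}\right) = \left(-248 - 7\right) \left(- \frac{490}{9}\right) = \left(-255\right) \left(- \frac{490}{9}\right) = \frac{41650}{3}$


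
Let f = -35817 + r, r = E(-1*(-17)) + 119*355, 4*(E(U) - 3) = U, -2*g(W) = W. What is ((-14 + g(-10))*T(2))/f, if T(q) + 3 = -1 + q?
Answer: 72/25741 ≈ 0.0027971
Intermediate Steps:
T(q) = -4 + q (T(q) = -3 + (-1 + q) = -4 + q)
g(W) = -W/2
E(U) = 3 + U/4
r = 169009/4 (r = (3 + (-1*(-17))/4) + 119*355 = (3 + (¼)*17) + 42245 = (3 + 17/4) + 42245 = 29/4 + 42245 = 169009/4 ≈ 42252.)
f = 25741/4 (f = -35817 + 169009/4 = 25741/4 ≈ 6435.3)
((-14 + g(-10))*T(2))/f = ((-14 - ½*(-10))*(-4 + 2))/(25741/4) = ((-14 + 5)*(-2))*(4/25741) = -9*(-2)*(4/25741) = 18*(4/25741) = 72/25741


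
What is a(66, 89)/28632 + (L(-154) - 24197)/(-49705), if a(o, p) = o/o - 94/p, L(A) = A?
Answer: 62052138523/126660666840 ≈ 0.48991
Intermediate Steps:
a(o, p) = 1 - 94/p
a(66, 89)/28632 + (L(-154) - 24197)/(-49705) = ((-94 + 89)/89)/28632 + (-154 - 24197)/(-49705) = ((1/89)*(-5))*(1/28632) - 24351*(-1/49705) = -5/89*1/28632 + 24351/49705 = -5/2548248 + 24351/49705 = 62052138523/126660666840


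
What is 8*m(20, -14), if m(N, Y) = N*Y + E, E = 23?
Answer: -2056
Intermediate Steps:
m(N, Y) = 23 + N*Y (m(N, Y) = N*Y + 23 = 23 + N*Y)
8*m(20, -14) = 8*(23 + 20*(-14)) = 8*(23 - 280) = 8*(-257) = -2056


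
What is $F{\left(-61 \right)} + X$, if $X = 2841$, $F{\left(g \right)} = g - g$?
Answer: $2841$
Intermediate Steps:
$F{\left(g \right)} = 0$
$F{\left(-61 \right)} + X = 0 + 2841 = 2841$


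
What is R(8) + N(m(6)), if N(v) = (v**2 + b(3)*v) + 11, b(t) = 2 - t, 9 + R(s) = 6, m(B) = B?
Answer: 38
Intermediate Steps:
R(s) = -3 (R(s) = -9 + 6 = -3)
N(v) = 11 + v**2 - v (N(v) = (v**2 + (2 - 1*3)*v) + 11 = (v**2 + (2 - 3)*v) + 11 = (v**2 - v) + 11 = 11 + v**2 - v)
R(8) + N(m(6)) = -3 + (11 + 6**2 - 1*6) = -3 + (11 + 36 - 6) = -3 + 41 = 38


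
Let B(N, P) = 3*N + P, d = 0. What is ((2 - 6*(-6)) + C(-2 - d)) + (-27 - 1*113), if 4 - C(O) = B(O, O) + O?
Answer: -88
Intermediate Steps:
B(N, P) = P + 3*N
C(O) = 4 - 5*O (C(O) = 4 - ((O + 3*O) + O) = 4 - (4*O + O) = 4 - 5*O)
((2 - 6*(-6)) + C(-2 - d)) + (-27 - 1*113) = ((2 - 6*(-6)) + (4 - 5*(-2 - 1*0))) + (-27 - 1*113) = ((2 + 36) + (4 - 5*(-2 + 0))) + (-27 - 113) = (38 + (4 - 5*(-2))) - 140 = (38 + (4 + 10)) - 140 = (38 + 14) - 140 = 52 - 140 = -88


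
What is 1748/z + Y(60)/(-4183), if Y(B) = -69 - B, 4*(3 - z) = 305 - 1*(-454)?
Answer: -29151173/3124701 ≈ -9.3293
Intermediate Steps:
z = -747/4 (z = 3 - (305 - 1*(-454))/4 = 3 - (305 + 454)/4 = 3 - 1/4*759 = 3 - 759/4 = -747/4 ≈ -186.75)
1748/z + Y(60)/(-4183) = 1748/(-747/4) + (-69 - 1*60)/(-4183) = 1748*(-4/747) + (-69 - 60)*(-1/4183) = -6992/747 - 129*(-1/4183) = -6992/747 + 129/4183 = -29151173/3124701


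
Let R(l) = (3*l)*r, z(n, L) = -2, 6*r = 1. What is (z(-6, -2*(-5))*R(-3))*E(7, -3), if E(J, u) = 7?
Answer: 21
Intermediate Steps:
r = ⅙ (r = (⅙)*1 = ⅙ ≈ 0.16667)
R(l) = l/2 (R(l) = (3*l)*(⅙) = l/2)
(z(-6, -2*(-5))*R(-3))*E(7, -3) = -(-3)*7 = -2*(-3/2)*7 = 3*7 = 21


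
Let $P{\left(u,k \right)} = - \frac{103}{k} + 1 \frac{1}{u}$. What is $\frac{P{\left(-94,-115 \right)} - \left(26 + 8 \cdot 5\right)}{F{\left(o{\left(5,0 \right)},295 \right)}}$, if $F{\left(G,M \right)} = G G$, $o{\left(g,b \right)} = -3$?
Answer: $- \frac{234631}{32430} \approx -7.235$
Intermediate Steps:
$F{\left(G,M \right)} = G^{2}$
$P{\left(u,k \right)} = \frac{1}{u} - \frac{103}{k}$ ($P{\left(u,k \right)} = - \frac{103}{k} + \frac{1}{u} = \frac{1}{u} - \frac{103}{k}$)
$\frac{P{\left(-94,-115 \right)} - \left(26 + 8 \cdot 5\right)}{F{\left(o{\left(5,0 \right)},295 \right)}} = \frac{\left(\frac{1}{-94} - \frac{103}{-115}\right) - \left(26 + 8 \cdot 5\right)}{\left(-3\right)^{2}} = \frac{\left(- \frac{1}{94} - - \frac{103}{115}\right) - \left(26 + 40\right)}{9} = \left(\left(- \frac{1}{94} + \frac{103}{115}\right) - 66\right) \frac{1}{9} = \left(\frac{9567}{10810} - 66\right) \frac{1}{9} = \left(- \frac{703893}{10810}\right) \frac{1}{9} = - \frac{234631}{32430}$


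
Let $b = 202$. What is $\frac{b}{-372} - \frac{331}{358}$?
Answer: $- \frac{24431}{16647} \approx -1.4676$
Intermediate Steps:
$\frac{b}{-372} - \frac{331}{358} = \frac{202}{-372} - \frac{331}{358} = 202 \left(- \frac{1}{372}\right) - \frac{331}{358} = - \frac{101}{186} - \frac{331}{358} = - \frac{24431}{16647}$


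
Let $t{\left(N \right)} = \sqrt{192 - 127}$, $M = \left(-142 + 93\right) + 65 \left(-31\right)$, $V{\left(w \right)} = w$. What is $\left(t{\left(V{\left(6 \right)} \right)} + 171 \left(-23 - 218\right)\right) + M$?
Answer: $-43275 + \sqrt{65} \approx -43267.0$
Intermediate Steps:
$M = -2064$ ($M = -49 - 2015 = -2064$)
$t{\left(N \right)} = \sqrt{65}$
$\left(t{\left(V{\left(6 \right)} \right)} + 171 \left(-23 - 218\right)\right) + M = \left(\sqrt{65} + 171 \left(-23 - 218\right)\right) - 2064 = \left(\sqrt{65} + 171 \left(-241\right)\right) - 2064 = \left(\sqrt{65} - 41211\right) - 2064 = \left(-41211 + \sqrt{65}\right) - 2064 = -43275 + \sqrt{65}$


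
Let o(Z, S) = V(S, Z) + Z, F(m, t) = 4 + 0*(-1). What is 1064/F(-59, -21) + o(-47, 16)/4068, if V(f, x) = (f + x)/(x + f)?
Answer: 541021/2034 ≈ 265.99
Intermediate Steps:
V(f, x) = 1 (V(f, x) = (f + x)/(f + x) = 1)
F(m, t) = 4 (F(m, t) = 4 + 0 = 4)
o(Z, S) = 1 + Z
1064/F(-59, -21) + o(-47, 16)/4068 = 1064/4 + (1 - 47)/4068 = 1064*(¼) - 46*1/4068 = 266 - 23/2034 = 541021/2034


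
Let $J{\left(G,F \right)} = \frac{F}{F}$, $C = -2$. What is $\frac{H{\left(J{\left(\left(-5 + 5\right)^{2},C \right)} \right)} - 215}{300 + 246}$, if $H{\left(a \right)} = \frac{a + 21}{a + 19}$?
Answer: $- \frac{713}{1820} \approx -0.39176$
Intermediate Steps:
$J{\left(G,F \right)} = 1$
$H{\left(a \right)} = \frac{21 + a}{19 + a}$
$\frac{H{\left(J{\left(\left(-5 + 5\right)^{2},C \right)} \right)} - 215}{300 + 246} = \frac{\frac{21 + 1}{19 + 1} - 215}{300 + 246} = \frac{\frac{1}{20} \cdot 22 - 215}{546} = \left(\frac{1}{20} \cdot 22 - 215\right) \frac{1}{546} = \left(\frac{11}{10} - 215\right) \frac{1}{546} = \left(- \frac{2139}{10}\right) \frac{1}{546} = - \frac{713}{1820}$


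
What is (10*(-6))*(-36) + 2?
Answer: 2162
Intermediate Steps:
(10*(-6))*(-36) + 2 = -60*(-36) + 2 = 2160 + 2 = 2162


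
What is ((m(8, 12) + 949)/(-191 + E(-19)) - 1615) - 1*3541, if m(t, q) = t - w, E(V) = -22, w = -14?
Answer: -1099199/213 ≈ -5160.6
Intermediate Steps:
m(t, q) = 14 + t (m(t, q) = t - 1*(-14) = t + 14 = 14 + t)
((m(8, 12) + 949)/(-191 + E(-19)) - 1615) - 1*3541 = (((14 + 8) + 949)/(-191 - 22) - 1615) - 1*3541 = ((22 + 949)/(-213) - 1615) - 3541 = (971*(-1/213) - 1615) - 3541 = (-971/213 - 1615) - 3541 = -344966/213 - 3541 = -1099199/213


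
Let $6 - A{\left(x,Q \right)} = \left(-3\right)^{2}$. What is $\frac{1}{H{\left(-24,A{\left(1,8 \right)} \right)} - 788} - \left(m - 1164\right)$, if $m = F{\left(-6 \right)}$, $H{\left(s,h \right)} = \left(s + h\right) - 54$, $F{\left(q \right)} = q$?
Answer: $\frac{1016729}{869} \approx 1170.0$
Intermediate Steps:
$A{\left(x,Q \right)} = -3$ ($A{\left(x,Q \right)} = 6 - \left(-3\right)^{2} = 6 - 9 = -3$)
$H{\left(s,h \right)} = -54 + h + s$ ($H{\left(s,h \right)} = \left(h + s\right) - 54 = -54 + h + s$)
$m = -6$
$\frac{1}{H{\left(-24,A{\left(1,8 \right)} \right)} - 788} - \left(m - 1164\right) = \frac{1}{\left(-54 - 3 - 24\right) - 788} - \left(-6 - 1164\right) = \frac{1}{-81 - 788} - -1170 = \frac{1}{-869} + 1170 = - \frac{1}{869} + 1170 = \frac{1016729}{869}$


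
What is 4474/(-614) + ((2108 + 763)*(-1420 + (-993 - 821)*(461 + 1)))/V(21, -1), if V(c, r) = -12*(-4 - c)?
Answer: -61660239653/7675 ≈ -8.0339e+6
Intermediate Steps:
V(c, r) = 48 + 12*c
4474/(-614) + ((2108 + 763)*(-1420 + (-993 - 821)*(461 + 1)))/V(21, -1) = 4474/(-614) + ((2108 + 763)*(-1420 + (-993 - 821)*(461 + 1)))/(48 + 12*21) = 4474*(-1/614) + (2871*(-1420 - 1814*462))/(48 + 252) = -2237/307 + (2871*(-1420 - 838068))/300 = -2237/307 + (2871*(-839488))*(1/300) = -2237/307 - 2410170048*1/300 = -2237/307 - 200847504/25 = -61660239653/7675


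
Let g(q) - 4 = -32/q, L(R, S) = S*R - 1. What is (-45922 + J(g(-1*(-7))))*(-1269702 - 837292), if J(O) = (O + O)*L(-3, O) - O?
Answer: 4741136828860/49 ≈ 9.6758e+10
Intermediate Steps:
L(R, S) = -1 + R*S (L(R, S) = R*S - 1 = -1 + R*S)
g(q) = 4 - 32/q
J(O) = -O + 2*O*(-1 - 3*O) (J(O) = (O + O)*(-1 - 3*O) - O = (2*O)*(-1 - 3*O) - O = 2*O*(-1 - 3*O) - O = -O + 2*O*(-1 - 3*O))
(-45922 + J(g(-1*(-7))))*(-1269702 - 837292) = (-45922 - 3*(4 - 32/((-1*(-7))))*(1 + 2*(4 - 32/((-1*(-7))))))*(-1269702 - 837292) = (-45922 - 3*(4 - 32/7)*(1 + 2*(4 - 32/7)))*(-2106994) = (-45922 - 3*(-4/7)*(1 + 2*(-4/7)))*(-2106994) = (-45922 - 3*(-4/7)*(1 - 8/7))*(-2106994) = (-45922 - 3*(-4/7)*(-⅐))*(-2106994) = (-45922 - 12/49)*(-2106994) = -2250190/49*(-2106994) = 4741136828860/49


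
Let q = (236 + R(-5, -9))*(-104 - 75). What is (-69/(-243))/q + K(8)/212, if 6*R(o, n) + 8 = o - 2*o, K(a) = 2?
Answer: 6824153/723877074 ≈ 0.0094272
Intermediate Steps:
R(o, n) = -4/3 - o/6 (R(o, n) = -4/3 + (o - 2*o)/6 = -4/3 + (-o)/6 = -4/3 - o/6)
q = -84309/2 (q = (236 + (-4/3 - 1/6*(-5)))*(-104 - 75) = (236 + (-4/3 + 5/6))*(-179) = (236 - 1/2)*(-179) = (471/2)*(-179) = -84309/2 ≈ -42155.)
(-69/(-243))/q + K(8)/212 = (-69/(-243))/(-84309/2) + 2/212 = -69*(-1/243)*(-2/84309) + 2*(1/212) = (23/81)*(-2/84309) + 1/106 = -46/6829029 + 1/106 = 6824153/723877074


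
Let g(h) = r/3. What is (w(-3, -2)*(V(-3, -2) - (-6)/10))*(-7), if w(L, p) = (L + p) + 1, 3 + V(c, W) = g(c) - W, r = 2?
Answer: 112/15 ≈ 7.4667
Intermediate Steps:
g(h) = ⅔ (g(h) = 2/3 = 2*(⅓) = ⅔)
V(c, W) = -7/3 - W (V(c, W) = -3 + (⅔ - W) = -7/3 - W)
w(L, p) = 1 + L + p
(w(-3, -2)*(V(-3, -2) - (-6)/10))*(-7) = ((1 - 3 - 2)*((-7/3 - 1*(-2)) - (-6)/10))*(-7) = -4*((-7/3 + 2) - (-6)/10)*(-7) = -4*(-⅓ - 1*(-⅗))*(-7) = -4*(-⅓ + ⅗)*(-7) = -4*4/15*(-7) = -16/15*(-7) = 112/15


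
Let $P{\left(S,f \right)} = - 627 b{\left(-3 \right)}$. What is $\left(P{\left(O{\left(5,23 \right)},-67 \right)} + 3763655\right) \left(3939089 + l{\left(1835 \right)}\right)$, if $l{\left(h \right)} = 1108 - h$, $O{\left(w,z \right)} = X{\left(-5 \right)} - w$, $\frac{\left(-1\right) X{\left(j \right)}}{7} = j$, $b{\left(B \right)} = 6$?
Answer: $14807819715266$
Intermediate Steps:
$X{\left(j \right)} = - 7 j$
$O{\left(w,z \right)} = 35 - w$ ($O{\left(w,z \right)} = \left(-7\right) \left(-5\right) - w = 35 - w$)
$P{\left(S,f \right)} = -3762$ ($P{\left(S,f \right)} = \left(-627\right) 6 = -3762$)
$\left(P{\left(O{\left(5,23 \right)},-67 \right)} + 3763655\right) \left(3939089 + l{\left(1835 \right)}\right) = \left(-3762 + 3763655\right) \left(3939089 + \left(1108 - 1835\right)\right) = 3759893 \left(3939089 + \left(1108 - 1835\right)\right) = 3759893 \left(3939089 - 727\right) = 3759893 \cdot 3938362 = 14807819715266$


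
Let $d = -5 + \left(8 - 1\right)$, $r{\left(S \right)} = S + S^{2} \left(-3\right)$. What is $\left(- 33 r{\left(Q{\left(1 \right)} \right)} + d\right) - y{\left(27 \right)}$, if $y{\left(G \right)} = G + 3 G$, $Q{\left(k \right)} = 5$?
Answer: $2204$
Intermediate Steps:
$r{\left(S \right)} = S - 3 S^{2}$
$d = 2$ ($d = -5 + \left(8 - 1\right) = -5 + 7 = 2$)
$y{\left(G \right)} = 4 G$
$\left(- 33 r{\left(Q{\left(1 \right)} \right)} + d\right) - y{\left(27 \right)} = \left(- 33 \cdot 5 \left(1 - 15\right) + 2\right) - 4 \cdot 27 = \left(- 33 \cdot 5 \left(1 - 15\right) + 2\right) - 108 = \left(- 33 \cdot 5 \left(-14\right) + 2\right) - 108 = \left(\left(-33\right) \left(-70\right) + 2\right) - 108 = \left(2310 + 2\right) - 108 = 2312 - 108 = 2204$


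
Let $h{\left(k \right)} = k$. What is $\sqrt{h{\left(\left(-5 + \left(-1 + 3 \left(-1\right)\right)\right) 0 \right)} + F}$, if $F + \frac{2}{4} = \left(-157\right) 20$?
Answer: $\frac{i \sqrt{12562}}{2} \approx 56.04 i$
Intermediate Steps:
$F = - \frac{6281}{2}$ ($F = - \frac{1}{2} - 3140 = - \frac{6281}{2} \approx -3140.5$)
$\sqrt{h{\left(\left(-5 + \left(-1 + 3 \left(-1\right)\right)\right) 0 \right)} + F} = \sqrt{\left(-5 + \left(-1 + 3 \left(-1\right)\right)\right) 0 - \frac{6281}{2}} = \sqrt{\left(-5 - 4\right) 0 - \frac{6281}{2}} = \sqrt{\left(-9\right) 0 - \frac{6281}{2}} = \sqrt{0 - \frac{6281}{2}} = \sqrt{- \frac{6281}{2}} = \frac{i \sqrt{12562}}{2}$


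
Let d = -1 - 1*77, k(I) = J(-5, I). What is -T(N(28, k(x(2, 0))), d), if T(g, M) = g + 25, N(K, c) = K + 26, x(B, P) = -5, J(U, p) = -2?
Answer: -79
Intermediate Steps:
k(I) = -2
d = -78 (d = -1 - 77 = -78)
N(K, c) = 26 + K
T(g, M) = 25 + g
-T(N(28, k(x(2, 0))), d) = -(25 + (26 + 28)) = -(25 + 54) = -1*79 = -79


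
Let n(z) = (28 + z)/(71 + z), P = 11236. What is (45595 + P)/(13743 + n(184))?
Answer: 14491905/3504677 ≈ 4.1350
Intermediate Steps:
n(z) = (28 + z)/(71 + z)
(45595 + P)/(13743 + n(184)) = (45595 + 11236)/(13743 + (28 + 184)/(71 + 184)) = 56831/(13743 + 212/255) = 56831/(3504677/255) = 56831*(255/3504677) = 14491905/3504677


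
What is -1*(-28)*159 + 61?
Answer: 4513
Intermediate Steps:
-1*(-28)*159 + 61 = 28*159 + 61 = 4452 + 61 = 4513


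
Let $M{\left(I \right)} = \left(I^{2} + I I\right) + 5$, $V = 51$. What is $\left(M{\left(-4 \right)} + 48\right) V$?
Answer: $4335$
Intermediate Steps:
$M{\left(I \right)} = 5 + 2 I^{2}$ ($M{\left(I \right)} = \left(I^{2} + I^{2}\right) + 5 = 2 I^{2} + 5 = 5 + 2 I^{2}$)
$\left(M{\left(-4 \right)} + 48\right) V = \left(\left(5 + 2 \left(-4\right)^{2}\right) + 48\right) 51 = \left(\left(5 + 2 \cdot 16\right) + 48\right) 51 = \left(\left(5 + 32\right) + 48\right) 51 = \left(37 + 48\right) 51 = 85 \cdot 51 = 4335$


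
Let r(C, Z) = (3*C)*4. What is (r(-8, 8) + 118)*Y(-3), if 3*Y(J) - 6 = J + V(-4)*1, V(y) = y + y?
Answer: -110/3 ≈ -36.667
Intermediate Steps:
V(y) = 2*y
r(C, Z) = 12*C
Y(J) = -⅔ + J/3 (Y(J) = 2 + (J + (2*(-4))*1)/3 = 2 + (J - 8*1)/3 = 2 + (J - 8)/3 = 2 + (-8 + J)/3 = 2 + (-8/3 + J/3) = -⅔ + J/3)
(r(-8, 8) + 118)*Y(-3) = (12*(-8) + 118)*(-⅔ + (⅓)*(-3)) = (-96 + 118)*(-⅔ - 1) = 22*(-5/3) = -110/3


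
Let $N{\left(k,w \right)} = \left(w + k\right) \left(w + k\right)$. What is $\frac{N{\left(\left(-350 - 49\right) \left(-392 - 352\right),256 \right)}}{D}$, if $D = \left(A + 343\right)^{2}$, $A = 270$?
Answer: $\frac{88275540544}{375769} \approx 2.3492 \cdot 10^{5}$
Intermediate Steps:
$D = 375769$ ($D = \left(270 + 343\right)^{2} = 613^{2} = 375769$)
$N{\left(k,w \right)} = \left(k + w\right)^{2}$ ($N{\left(k,w \right)} = \left(k + w\right) \left(k + w\right) = \left(k + w\right)^{2}$)
$\frac{N{\left(\left(-350 - 49\right) \left(-392 - 352\right),256 \right)}}{D} = \frac{\left(\left(-350 - 49\right) \left(-392 - 352\right) + 256\right)^{2}}{375769} = \left(\left(-399\right) \left(-744\right) + 256\right)^{2} \cdot \frac{1}{375769} = \left(296856 + 256\right)^{2} \cdot \frac{1}{375769} = 297112^{2} \cdot \frac{1}{375769} = 88275540544 \cdot \frac{1}{375769} = \frac{88275540544}{375769}$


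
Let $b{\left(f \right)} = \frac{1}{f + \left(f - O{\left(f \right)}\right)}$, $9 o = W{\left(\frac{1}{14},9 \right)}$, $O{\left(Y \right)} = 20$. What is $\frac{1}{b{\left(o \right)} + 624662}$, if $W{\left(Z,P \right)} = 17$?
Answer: $\frac{146}{91200643} \approx 1.6009 \cdot 10^{-6}$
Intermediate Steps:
$o = \frac{17}{9}$ ($o = \frac{1}{9} \cdot 17 = \frac{17}{9} \approx 1.8889$)
$b{\left(f \right)} = \frac{1}{-20 + 2 f}$ ($b{\left(f \right)} = \frac{1}{f + \left(f - 20\right)} = \frac{1}{f + \left(-20 + f\right)} = \frac{1}{-20 + 2 f}$)
$\frac{1}{b{\left(o \right)} + 624662} = \frac{1}{\frac{1}{2 \left(-10 + \frac{17}{9}\right)} + 624662} = \frac{1}{\frac{1}{2 \left(- \frac{73}{9}\right)} + 624662} = \frac{1}{\frac{1}{2} \left(- \frac{9}{73}\right) + 624662} = \frac{1}{- \frac{9}{146} + 624662} = \frac{1}{\frac{91200643}{146}} = \frac{146}{91200643}$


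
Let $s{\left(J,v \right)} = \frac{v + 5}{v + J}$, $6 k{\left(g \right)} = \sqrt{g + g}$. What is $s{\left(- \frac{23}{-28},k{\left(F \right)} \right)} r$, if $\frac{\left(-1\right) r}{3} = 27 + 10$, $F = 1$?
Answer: $- \frac{3173268}{4369} + \frac{545454 \sqrt{2}}{4369} \approx -549.75$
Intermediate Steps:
$k{\left(g \right)} = \frac{\sqrt{2} \sqrt{g}}{6}$ ($k{\left(g \right)} = \frac{\sqrt{g + g}}{6} = \frac{\sqrt{2 g}}{6} = \frac{\sqrt{2} \sqrt{g}}{6}$)
$s{\left(J,v \right)} = \frac{5 + v}{J + v}$
$r = -111$ ($r = - 3 \left(27 + 10\right) = \left(-3\right) 37 = -111$)
$s{\left(- \frac{23}{-28},k{\left(F \right)} \right)} r = \frac{5 + \frac{\sqrt{2} \sqrt{1}}{6}}{- \frac{23}{-28} + \frac{\sqrt{2} \sqrt{1}}{6}} \left(-111\right) = \frac{5 + \frac{1}{6} \sqrt{2} \cdot 1}{\left(-23\right) \left(- \frac{1}{28}\right) + \frac{1}{6} \sqrt{2} \cdot 1} \left(-111\right) = \frac{5 + \frac{\sqrt{2}}{6}}{\frac{23}{28} + \frac{\sqrt{2}}{6}} \left(-111\right) = - \frac{111 \left(5 + \frac{\sqrt{2}}{6}\right)}{\frac{23}{28} + \frac{\sqrt{2}}{6}}$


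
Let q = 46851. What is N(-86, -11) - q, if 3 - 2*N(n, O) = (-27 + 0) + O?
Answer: -93661/2 ≈ -46831.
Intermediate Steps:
N(n, O) = 15 - O/2 (N(n, O) = 3/2 - ((-27 + 0) + O)/2 = 3/2 - (-27 + O)/2 = 3/2 + (27/2 - O/2) = 15 - O/2)
N(-86, -11) - q = (15 - ½*(-11)) - 1*46851 = (15 + 11/2) - 46851 = 41/2 - 46851 = -93661/2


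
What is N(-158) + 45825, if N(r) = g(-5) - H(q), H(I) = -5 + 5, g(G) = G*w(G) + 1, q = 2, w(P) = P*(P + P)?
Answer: 45576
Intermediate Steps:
w(P) = 2*P**2 (w(P) = P*(2*P) = 2*P**2)
g(G) = 1 + 2*G**3 (g(G) = G*(2*G**2) + 1 = 2*G**3 + 1 = 1 + 2*G**3)
H(I) = 0
N(r) = -249 (N(r) = (1 + 2*(-5)**3) - 1*0 = (1 + 2*(-125)) + 0 = (1 - 250) + 0 = -249 + 0 = -249)
N(-158) + 45825 = -249 + 45825 = 45576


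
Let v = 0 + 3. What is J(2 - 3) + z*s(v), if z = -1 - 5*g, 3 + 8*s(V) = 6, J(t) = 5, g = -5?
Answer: 14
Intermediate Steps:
v = 3
s(V) = 3/8 (s(V) = -3/8 + (1/8)*6 = -3/8 + 3/4 = 3/8)
z = 24 (z = -1 - 5*(-5) = -1 + 25 = 24)
J(2 - 3) + z*s(v) = 5 + 24*(3/8) = 5 + 9 = 14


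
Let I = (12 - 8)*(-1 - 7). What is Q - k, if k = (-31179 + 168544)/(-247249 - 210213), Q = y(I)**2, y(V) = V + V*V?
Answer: 450172022933/457462 ≈ 9.8406e+5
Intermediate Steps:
I = -32 (I = 4*(-8) = -32)
y(V) = V + V**2
Q = 984064 (Q = (-32*(1 - 32))**2 = (-32*(-31))**2 = 992**2 = 984064)
k = -137365/457462 (k = 137365/(-457462) = 137365*(-1/457462) = -137365/457462 ≈ -0.30028)
Q - k = 984064 - 1*(-137365/457462) = 984064 + 137365/457462 = 450172022933/457462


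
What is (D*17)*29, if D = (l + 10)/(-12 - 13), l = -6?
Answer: -1972/25 ≈ -78.880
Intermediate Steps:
D = -4/25 (D = (-6 + 10)/(-12 - 13) = 4/(-25) = 4*(-1/25) = -4/25 ≈ -0.16000)
(D*17)*29 = -4/25*17*29 = -68/25*29 = -1972/25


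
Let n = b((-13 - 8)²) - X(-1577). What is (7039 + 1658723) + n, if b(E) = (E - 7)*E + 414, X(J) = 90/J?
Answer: 2929387980/1577 ≈ 1.8576e+6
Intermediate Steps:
b(E) = 414 + E*(-7 + E) (b(E) = (-7 + E)*E + 414 = E*(-7 + E) + 414 = 414 + E*(-7 + E))
n = 302481306/1577 (n = (414 + ((-13 - 8)²)² - 7*(-13 - 8)²) - 90/(-1577) = (414 + ((-21)²)² - 7*(-21)²) - 90*(-1)/1577 = (414 + 441² - 7*441) - 1*(-90/1577) = (414 + 194481 - 3087) + 90/1577 = 191808 + 90/1577 = 302481306/1577 ≈ 1.9181e+5)
(7039 + 1658723) + n = (7039 + 1658723) + 302481306/1577 = 1665762 + 302481306/1577 = 2929387980/1577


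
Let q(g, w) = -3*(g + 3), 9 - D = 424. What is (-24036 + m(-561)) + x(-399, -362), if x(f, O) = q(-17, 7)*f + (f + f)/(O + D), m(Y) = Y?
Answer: -1530097/37 ≈ -41354.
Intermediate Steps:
D = -415 (D = 9 - 1*424 = 9 - 424 = -415)
q(g, w) = -9 - 3*g (q(g, w) = -3*(3 + g) = -9 - 3*g)
x(f, O) = 42*f + 2*f/(-415 + O) (x(f, O) = (-9 - 3*(-17))*f + (f + f)/(O - 415) = (-9 + 51)*f + (2*f)/(-415 + O) = 42*f + 2*f/(-415 + O))
(-24036 + m(-561)) + x(-399, -362) = (-24036 - 561) + 2*(-399)*(-8714 + 21*(-362))/(-415 - 362) = -24597 + 2*(-399)*(-8714 - 7602)/(-777) = -24597 + 2*(-399)*(-1/777)*(-16316) = -24597 - 620008/37 = -1530097/37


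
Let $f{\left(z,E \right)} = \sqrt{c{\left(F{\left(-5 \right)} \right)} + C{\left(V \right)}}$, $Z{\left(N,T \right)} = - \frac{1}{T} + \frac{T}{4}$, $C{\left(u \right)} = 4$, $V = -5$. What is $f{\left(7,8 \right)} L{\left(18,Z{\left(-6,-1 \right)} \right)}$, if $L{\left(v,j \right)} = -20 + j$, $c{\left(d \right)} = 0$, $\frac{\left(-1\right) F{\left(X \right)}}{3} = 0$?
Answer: $- \frac{77}{2} \approx -38.5$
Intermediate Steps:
$F{\left(X \right)} = 0$ ($F{\left(X \right)} = \left(-3\right) 0 = 0$)
$Z{\left(N,T \right)} = - \frac{1}{T} + \frac{T}{4}$ ($Z{\left(N,T \right)} = - \frac{1}{T} + T \frac{1}{4} = - \frac{1}{T} + \frac{T}{4}$)
$f{\left(z,E \right)} = 2$ ($f{\left(z,E \right)} = \sqrt{0 + 4} = \sqrt{4} = 2$)
$f{\left(7,8 \right)} L{\left(18,Z{\left(-6,-1 \right)} \right)} = 2 \left(-20 + \left(- \frac{1}{-1} + \frac{1}{4} \left(-1\right)\right)\right) = 2 \left(-20 - - \frac{3}{4}\right) = 2 \left(-20 + \left(1 - \frac{1}{4}\right)\right) = 2 \left(-20 + \frac{3}{4}\right) = 2 \left(- \frac{77}{4}\right) = - \frac{77}{2}$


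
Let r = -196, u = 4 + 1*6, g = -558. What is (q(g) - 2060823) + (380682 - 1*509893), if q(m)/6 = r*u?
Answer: -2201794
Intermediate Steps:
u = 10 (u = 4 + 6 = 10)
q(m) = -11760 (q(m) = 6*(-196*10) = 6*(-1960) = -11760)
(q(g) - 2060823) + (380682 - 1*509893) = (-11760 - 2060823) + (380682 - 1*509893) = -2072583 + (380682 - 509893) = -2072583 - 129211 = -2201794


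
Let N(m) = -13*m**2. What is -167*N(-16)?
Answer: 555776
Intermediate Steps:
-167*N(-16) = -(-2171)*(-16)**2 = -(-2171)*256 = -167*(-3328) = 555776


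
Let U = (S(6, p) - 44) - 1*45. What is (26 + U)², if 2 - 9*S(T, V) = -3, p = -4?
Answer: 315844/81 ≈ 3899.3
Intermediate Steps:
S(T, V) = 5/9 (S(T, V) = 2/9 - ⅑*(-3) = 2/9 + ⅓ = 5/9)
U = -796/9 (U = (5/9 - 44) - 1*45 = -391/9 - 45 = -796/9 ≈ -88.444)
(26 + U)² = (26 - 796/9)² = (-562/9)² = 315844/81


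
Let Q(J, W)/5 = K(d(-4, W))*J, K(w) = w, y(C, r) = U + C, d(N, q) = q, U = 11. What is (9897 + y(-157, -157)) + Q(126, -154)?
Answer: -87269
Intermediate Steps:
y(C, r) = 11 + C
Q(J, W) = 5*J*W (Q(J, W) = 5*(W*J) = 5*(J*W) = 5*J*W)
(9897 + y(-157, -157)) + Q(126, -154) = (9897 + (11 - 157)) + 5*126*(-154) = (9897 - 146) - 97020 = 9751 - 97020 = -87269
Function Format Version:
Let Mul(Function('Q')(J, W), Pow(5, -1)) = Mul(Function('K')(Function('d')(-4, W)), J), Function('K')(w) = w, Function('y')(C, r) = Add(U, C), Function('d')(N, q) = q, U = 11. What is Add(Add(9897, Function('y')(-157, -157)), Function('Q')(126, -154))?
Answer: -87269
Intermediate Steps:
Function('y')(C, r) = Add(11, C)
Function('Q')(J, W) = Mul(5, J, W) (Function('Q')(J, W) = Mul(5, Mul(W, J)) = Mul(5, Mul(J, W)) = Mul(5, J, W))
Add(Add(9897, Function('y')(-157, -157)), Function('Q')(126, -154)) = Add(Add(9897, Add(11, -157)), Mul(5, 126, -154)) = Add(Add(9897, -146), -97020) = Add(9751, -97020) = -87269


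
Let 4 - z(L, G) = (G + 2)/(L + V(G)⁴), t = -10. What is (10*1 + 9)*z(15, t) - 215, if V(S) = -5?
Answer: -11101/80 ≈ -138.76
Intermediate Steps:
z(L, G) = 4 - (2 + G)/(625 + L) (z(L, G) = 4 - (G + 2)/(L + (-5)⁴) = 4 - (2 + G)/(L + 625) = 4 - (2 + G)/(625 + L))
(10*1 + 9)*z(15, t) - 215 = (10*1 + 9)*((2498 - 1*(-10) + 4*15)/(625 + 15)) - 215 = (10 + 9)*((2498 + 10 + 60)/640) - 215 = 19*((1/640)*2568) - 215 = 19*(321/80) - 215 = 6099/80 - 215 = -11101/80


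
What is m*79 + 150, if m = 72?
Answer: 5838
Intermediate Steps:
m*79 + 150 = 72*79 + 150 = 5688 + 150 = 5838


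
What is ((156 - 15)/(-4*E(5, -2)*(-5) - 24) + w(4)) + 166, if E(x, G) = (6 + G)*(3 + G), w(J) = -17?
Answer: 8485/56 ≈ 151.52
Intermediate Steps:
E(x, G) = (3 + G)*(6 + G)
((156 - 15)/(-4*E(5, -2)*(-5) - 24) + w(4)) + 166 = ((156 - 15)/(-4*(18 + (-2)² + 9*(-2))*(-5) - 24) - 17) + 166 = (141/(-4*(18 + 4 - 18)*(-5) - 24) - 17) + 166 = (141/(-4*4*(-5) - 24) - 17) + 166 = (141/(-16*(-5) - 24) - 17) + 166 = (141/(80 - 24) - 17) + 166 = (141/56 - 17) + 166 = -811/56 + 166 = 8485/56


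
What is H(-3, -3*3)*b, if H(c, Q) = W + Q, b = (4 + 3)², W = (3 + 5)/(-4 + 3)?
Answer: -833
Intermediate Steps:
W = -8 (W = 8/(-1) = 8*(-1) = -8)
b = 49 (b = 7² = 49)
H(c, Q) = -8 + Q
H(-3, -3*3)*b = (-8 - 3*3)*49 = (-8 - 9)*49 = -17*49 = -833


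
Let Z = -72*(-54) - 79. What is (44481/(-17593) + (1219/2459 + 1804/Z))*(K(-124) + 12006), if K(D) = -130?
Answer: -3050864598742960/164781861283 ≈ -18515.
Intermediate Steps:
Z = 3809 (Z = 3888 - 79 = 3809)
(44481/(-17593) + (1219/2459 + 1804/Z))*(K(-124) + 12006) = (44481/(-17593) + (1219/2459 + 1804/3809))*(-130 + 12006) = (44481*(-1/17593) + (1219*(1/2459) + 1804*(1/3809)))*11876 = (-44481/17593 + (1219/2459 + 1804/3809))*11876 = (-44481/17593 + 9079207/9366331)*11876 = -256893280460/164781861283*11876 = -3050864598742960/164781861283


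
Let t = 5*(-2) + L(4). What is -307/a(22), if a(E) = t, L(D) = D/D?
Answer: 307/9 ≈ 34.111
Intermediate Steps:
L(D) = 1
t = -9 (t = 5*(-2) + 1 = -10 + 1 = -9)
a(E) = -9
-307/a(22) = -307/(-9) = -307*(-⅑) = 307/9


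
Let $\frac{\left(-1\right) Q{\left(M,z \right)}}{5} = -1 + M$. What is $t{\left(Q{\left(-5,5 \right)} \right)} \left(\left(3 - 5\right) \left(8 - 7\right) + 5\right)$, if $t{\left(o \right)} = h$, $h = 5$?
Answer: $15$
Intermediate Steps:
$Q{\left(M,z \right)} = 5 - 5 M$ ($Q{\left(M,z \right)} = - 5 \left(-1 + M\right) = 5 - 5 M$)
$t{\left(o \right)} = 5$
$t{\left(Q{\left(-5,5 \right)} \right)} \left(\left(3 - 5\right) \left(8 - 7\right) + 5\right) = 5 \left(\left(3 - 5\right) \left(8 - 7\right) + 5\right) = 5 \left(\left(3 - 5\right) 1 + 5\right) = 5 \left(\left(-2\right) 1 + 5\right) = 5 \left(-2 + 5\right) = 5 \cdot 3 = 15$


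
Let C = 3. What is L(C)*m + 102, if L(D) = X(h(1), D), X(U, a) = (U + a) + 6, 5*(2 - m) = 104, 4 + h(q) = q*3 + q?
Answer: -336/5 ≈ -67.200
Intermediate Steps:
h(q) = -4 + 4*q (h(q) = -4 + (q*3 + q) = -4 + (3*q + q) = -4 + 4*q)
m = -94/5 (m = 2 - ⅕*104 = 2 - 104/5 = -94/5 ≈ -18.800)
X(U, a) = 6 + U + a
L(D) = 6 + D (L(D) = 6 + (-4 + 4*1) + D = 6 + (-4 + 4) + D = 6 + 0 + D = 6 + D)
L(C)*m + 102 = (6 + 3)*(-94/5) + 102 = 9*(-94/5) + 102 = -846/5 + 102 = -336/5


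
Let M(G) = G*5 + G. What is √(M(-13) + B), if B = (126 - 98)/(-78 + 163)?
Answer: I*√561170/85 ≈ 8.8131*I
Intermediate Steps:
B = 28/85 ≈ 0.32941
M(G) = 6*G (M(G) = 5*G + G = 6*G)
√(M(-13) + B) = √(6*(-13) + 28/85) = √(-78 + 28/85) = √(-6602/85) = I*√561170/85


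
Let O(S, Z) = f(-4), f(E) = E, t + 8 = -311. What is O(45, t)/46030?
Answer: -2/23015 ≈ -8.6900e-5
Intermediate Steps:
t = -319 (t = -8 - 311 = -319)
O(S, Z) = -4
O(45, t)/46030 = -4/46030 = -4*1/46030 = -2/23015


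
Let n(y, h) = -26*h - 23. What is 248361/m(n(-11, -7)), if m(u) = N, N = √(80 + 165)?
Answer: 248361*√5/35 ≈ 15867.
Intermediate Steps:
n(y, h) = -23 - 26*h
N = 7*√5 (N = √245 = 7*√5 ≈ 15.652)
m(u) = 7*√5
248361/m(n(-11, -7)) = 248361/((7*√5)) = 248361*(√5/35) = 248361*√5/35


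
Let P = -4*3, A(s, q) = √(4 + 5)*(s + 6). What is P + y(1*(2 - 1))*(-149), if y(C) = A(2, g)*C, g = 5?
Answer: -3588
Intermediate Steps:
A(s, q) = 18 + 3*s (A(s, q) = √9*(6 + s) = 3*(6 + s) = 18 + 3*s)
y(C) = 24*C (y(C) = (18 + 3*2)*C = (18 + 6)*C = 24*C)
P = -12
P + y(1*(2 - 1))*(-149) = -12 + (24*(1*(2 - 1)))*(-149) = -12 + (24*(1*1))*(-149) = -12 + (24*1)*(-149) = -12 + 24*(-149) = -12 - 3576 = -3588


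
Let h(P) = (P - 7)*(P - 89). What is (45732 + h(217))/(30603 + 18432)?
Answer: 24204/16345 ≈ 1.4808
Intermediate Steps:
h(P) = (-89 + P)*(-7 + P) (h(P) = (-7 + P)*(-89 + P) = (-89 + P)*(-7 + P))
(45732 + h(217))/(30603 + 18432) = (45732 + (623 + 217² - 96*217))/(30603 + 18432) = (45732 + (623 + 47089 - 20832))/49035 = (45732 + 26880)*(1/49035) = 72612*(1/49035) = 24204/16345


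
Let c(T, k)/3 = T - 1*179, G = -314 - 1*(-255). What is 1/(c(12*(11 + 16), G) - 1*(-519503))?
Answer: 1/519938 ≈ 1.9233e-6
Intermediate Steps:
G = -59 (G = -314 + 255 = -59)
c(T, k) = -537 + 3*T (c(T, k) = 3*(T - 1*179) = 3*(T - 179) = 3*(-179 + T) = -537 + 3*T)
1/(c(12*(11 + 16), G) - 1*(-519503)) = 1/((-537 + 3*(12*(11 + 16))) - 1*(-519503)) = 1/((-537 + 3*(12*27)) + 519503) = 1/((-537 + 3*324) + 519503) = 1/((-537 + 972) + 519503) = 1/(435 + 519503) = 1/519938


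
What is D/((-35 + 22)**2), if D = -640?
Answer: -640/169 ≈ -3.7870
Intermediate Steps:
D/((-35 + 22)**2) = -640/(-35 + 22)**2 = -640/((-13)**2) = -640/169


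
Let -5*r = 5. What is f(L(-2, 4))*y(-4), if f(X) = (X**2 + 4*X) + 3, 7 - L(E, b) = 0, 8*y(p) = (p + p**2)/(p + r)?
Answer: -24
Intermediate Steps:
r = -1 (r = -1/5*5 = -1)
y(p) = (p + p**2)/(8*(-1 + p)) (y(p) = ((p + p**2)/(p - 1))/8 = ((p + p**2)/(-1 + p))/8 = (p + p**2)/(8*(-1 + p)))
L(E, b) = 7 (L(E, b) = 7 - 1*0 = 7 + 0 = 7)
f(X) = 3 + X**2 + 4*X
f(L(-2, 4))*y(-4) = (3 + 7**2 + 4*7)*((1/8)*(-4)*(1 - 4)/(-1 - 4)) = (3 + 49 + 28)*((1/8)*(-4)*(-3)/(-5)) = 80*((1/8)*(-4)*(-1/5)*(-3)) = 80*(-3/10) = -24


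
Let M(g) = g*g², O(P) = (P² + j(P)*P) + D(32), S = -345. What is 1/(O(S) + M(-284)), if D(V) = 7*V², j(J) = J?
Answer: -1/22661086 ≈ -4.4129e-8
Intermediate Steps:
O(P) = 7168 + 2*P² (O(P) = (P² + P*P) + 7*32² = (P² + P²) + 7*1024 = 2*P² + 7168 = 7168 + 2*P²)
M(g) = g³
1/(O(S) + M(-284)) = 1/((7168 + 2*(-345)²) + (-284)³) = 1/((7168 + 2*119025) - 22906304) = 1/((7168 + 238050) - 22906304) = 1/(245218 - 22906304) = 1/(-22661086) = -1/22661086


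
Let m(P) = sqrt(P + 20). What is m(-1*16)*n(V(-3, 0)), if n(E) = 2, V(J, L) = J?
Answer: 4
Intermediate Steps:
m(P) = sqrt(20 + P)
m(-1*16)*n(V(-3, 0)) = sqrt(20 - 1*16)*2 = sqrt(20 - 16)*2 = sqrt(4)*2 = 2*2 = 4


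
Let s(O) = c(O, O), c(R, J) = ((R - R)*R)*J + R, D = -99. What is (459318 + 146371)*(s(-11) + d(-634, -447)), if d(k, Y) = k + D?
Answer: -450632616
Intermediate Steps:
c(R, J) = R (c(R, J) = (0*R)*J + R = 0*J + R = 0 + R = R)
s(O) = O
d(k, Y) = -99 + k (d(k, Y) = k - 99 = -99 + k)
(459318 + 146371)*(s(-11) + d(-634, -447)) = (459318 + 146371)*(-11 + (-99 - 634)) = 605689*(-11 - 733) = 605689*(-744) = -450632616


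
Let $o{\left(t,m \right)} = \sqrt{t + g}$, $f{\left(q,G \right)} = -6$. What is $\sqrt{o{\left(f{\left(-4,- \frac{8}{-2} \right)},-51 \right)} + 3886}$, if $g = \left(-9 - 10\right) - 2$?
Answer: $\sqrt{3886 + 3 i \sqrt{3}} \approx 62.338 + 0.0417 i$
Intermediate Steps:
$g = -21$ ($g = -19 - 2 = -21$)
$o{\left(t,m \right)} = \sqrt{-21 + t}$ ($o{\left(t,m \right)} = \sqrt{t - 21} = \sqrt{-21 + t}$)
$\sqrt{o{\left(f{\left(-4,- \frac{8}{-2} \right)},-51 \right)} + 3886} = \sqrt{\sqrt{-21 - 6} + 3886} = \sqrt{\sqrt{-27} + 3886} = \sqrt{3 i \sqrt{3} + 3886} = \sqrt{3886 + 3 i \sqrt{3}}$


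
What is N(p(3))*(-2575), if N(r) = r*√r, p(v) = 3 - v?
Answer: 0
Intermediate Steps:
N(r) = r^(3/2)
N(p(3))*(-2575) = (3 - 1*3)^(3/2)*(-2575) = (3 - 3)^(3/2)*(-2575) = 0^(3/2)*(-2575) = 0*(-2575) = 0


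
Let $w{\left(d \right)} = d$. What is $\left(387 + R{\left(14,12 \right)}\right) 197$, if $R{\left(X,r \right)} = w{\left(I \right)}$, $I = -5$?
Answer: $75254$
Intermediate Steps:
$R{\left(X,r \right)} = -5$
$\left(387 + R{\left(14,12 \right)}\right) 197 = \left(387 - 5\right) 197 = 382 \cdot 197 = 75254$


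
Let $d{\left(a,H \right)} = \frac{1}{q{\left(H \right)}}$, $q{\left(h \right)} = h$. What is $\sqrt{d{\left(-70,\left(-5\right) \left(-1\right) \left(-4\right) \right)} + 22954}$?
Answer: $\frac{\sqrt{2295395}}{10} \approx 151.51$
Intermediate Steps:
$d{\left(a,H \right)} = \frac{1}{H}$
$\sqrt{d{\left(-70,\left(-5\right) \left(-1\right) \left(-4\right) \right)} + 22954} = \sqrt{\frac{1}{\left(-5\right) \left(-1\right) \left(-4\right)} + 22954} = \sqrt{\frac{1}{5 \left(-4\right)} + 22954} = \sqrt{\frac{1}{-20} + 22954} = \sqrt{- \frac{1}{20} + 22954} = \sqrt{\frac{459079}{20}} = \frac{\sqrt{2295395}}{10}$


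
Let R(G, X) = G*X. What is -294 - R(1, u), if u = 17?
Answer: -311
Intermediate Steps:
-294 - R(1, u) = -294 - 17 = -311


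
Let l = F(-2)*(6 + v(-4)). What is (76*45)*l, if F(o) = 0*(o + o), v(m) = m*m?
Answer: 0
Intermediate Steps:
v(m) = m²
F(o) = 0 (F(o) = 0*(2*o) = 0)
l = 0 (l = 0*(6 + (-4)²) = 0*(6 + 16) = 0*22 = 0)
(76*45)*l = (76*45)*0 = 3420*0 = 0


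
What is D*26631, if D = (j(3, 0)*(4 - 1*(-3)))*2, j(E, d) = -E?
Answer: -1118502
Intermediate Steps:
D = -42 (D = ((-1*3)*(4 - 1*(-3)))*2 = -3*(4 + 3)*2 = -3*7*2 = -21*2 = -42)
D*26631 = -42*26631 = -1118502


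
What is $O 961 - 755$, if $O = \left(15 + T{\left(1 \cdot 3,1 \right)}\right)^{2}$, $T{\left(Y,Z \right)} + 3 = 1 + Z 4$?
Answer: $276974$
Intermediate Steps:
$T{\left(Y,Z \right)} = -2 + 4 Z$ ($T{\left(Y,Z \right)} = -3 + \left(1 + Z 4\right) = -3 + \left(1 + 4 Z\right) = -2 + 4 Z$)
$O = 289$ ($O = \left(15 + \left(-2 + 4 \cdot 1\right)\right)^{2} = \left(15 + \left(-2 + 4\right)\right)^{2} = \left(15 + 2\right)^{2} = 17^{2} = 289$)
$O 961 - 755 = 289 \cdot 961 - 755 = 277729 - 755 = 276974$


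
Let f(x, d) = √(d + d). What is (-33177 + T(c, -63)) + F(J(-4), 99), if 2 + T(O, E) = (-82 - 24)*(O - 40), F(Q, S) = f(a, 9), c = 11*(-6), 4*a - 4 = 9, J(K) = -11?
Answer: -21943 + 3*√2 ≈ -21939.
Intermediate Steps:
a = 13/4 (a = 1 + (¼)*9 = 1 + 9/4 = 13/4 ≈ 3.2500)
f(x, d) = √2*√d (f(x, d) = √(2*d) = √2*√d)
c = -66
F(Q, S) = 3*√2 (F(Q, S) = √2*√9 = √2*3 = 3*√2)
T(O, E) = 4238 - 106*O (T(O, E) = -2 + (-82 - 24)*(O - 40) = -2 - 106*(-40 + O) = -2 + (4240 - 106*O) = 4238 - 106*O)
(-33177 + T(c, -63)) + F(J(-4), 99) = (-33177 + (4238 - 106*(-66))) + 3*√2 = (-33177 + (4238 + 6996)) + 3*√2 = (-33177 + 11234) + 3*√2 = -21943 + 3*√2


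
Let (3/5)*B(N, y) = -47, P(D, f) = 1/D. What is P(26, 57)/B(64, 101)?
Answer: -3/6110 ≈ -0.00049100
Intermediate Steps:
B(N, y) = -235/3 (B(N, y) = (5/3)*(-47) = -235/3)
P(26, 57)/B(64, 101) = 1/(26*(-235/3)) = (1/26)*(-3/235) = -3/6110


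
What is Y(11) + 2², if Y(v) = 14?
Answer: 18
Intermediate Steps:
Y(11) + 2² = 14 + 2² = 14 + 4 = 18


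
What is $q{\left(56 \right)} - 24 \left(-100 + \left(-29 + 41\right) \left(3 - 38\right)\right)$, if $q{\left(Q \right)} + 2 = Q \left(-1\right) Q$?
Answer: $9342$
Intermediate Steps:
$q{\left(Q \right)} = -2 - Q^{2}$ ($q{\left(Q \right)} = -2 + Q \left(-1\right) Q = -2 + - Q Q = -2 - Q^{2}$)
$q{\left(56 \right)} - 24 \left(-100 + \left(-29 + 41\right) \left(3 - 38\right)\right) = \left(-2 - 56^{2}\right) - 24 \left(-100 + \left(-29 + 41\right) \left(3 - 38\right)\right) = \left(-2 - 3136\right) - 24 \left(-100 + 12 \left(-35\right)\right) = \left(-2 - 3136\right) - 24 \left(-100 - 420\right) = -3138 - -12480 = -3138 + 12480 = 9342$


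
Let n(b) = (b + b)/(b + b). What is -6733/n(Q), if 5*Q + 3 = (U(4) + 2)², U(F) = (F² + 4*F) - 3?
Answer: -6733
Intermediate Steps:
U(F) = -3 + F² + 4*F
Q = 958/5 (Q = -⅗ + ((-3 + 4² + 4*4) + 2)²/5 = -⅗ + ((-3 + 16 + 16) + 2)²/5 = -⅗ + (29 + 2)²/5 = -⅗ + (⅕)*31² = -⅗ + (⅕)*961 = -⅗ + 961/5 = 958/5 ≈ 191.60)
n(b) = 1 (n(b) = (2*b)/((2*b)) = (2*b)*(1/(2*b)) = 1)
-6733/n(Q) = -6733/1 = -6733*1 = -6733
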